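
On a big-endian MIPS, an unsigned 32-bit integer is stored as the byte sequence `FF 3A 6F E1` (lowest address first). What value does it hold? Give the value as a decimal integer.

4282019809

Big-endian: lowest address holds the most-significant byte.
The bytes are already most-significant first: 0xFF3A6FE1.
0xFF3A6FE1 = 4282019809.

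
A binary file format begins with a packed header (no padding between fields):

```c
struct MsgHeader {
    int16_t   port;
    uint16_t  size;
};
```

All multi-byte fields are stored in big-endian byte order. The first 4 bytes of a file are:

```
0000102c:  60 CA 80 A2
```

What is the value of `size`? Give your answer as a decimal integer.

`size` follows `port` (2 bytes), so it starts at byte offset 2 and occupies 2 bytes.
Bytes at offsets 2..3: 80 A2.
In big-endian order the high byte comes first in memory.
The bytes are already most-significant first: 0x80A2.
0x80A2 = 32930.

32930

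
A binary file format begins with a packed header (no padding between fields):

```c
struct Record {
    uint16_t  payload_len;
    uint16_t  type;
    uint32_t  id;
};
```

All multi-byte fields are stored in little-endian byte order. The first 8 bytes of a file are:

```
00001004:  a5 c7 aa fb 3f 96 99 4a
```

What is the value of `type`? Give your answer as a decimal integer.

`type` follows `payload_len` (2 bytes), so it starts at byte offset 2 and occupies 2 bytes.
Bytes at offsets 2..3: AA FB.
Little-endian stores the least-significant byte at the lowest address.
Reassemble most-significant byte first: FB AA → 0xFBAA.
0xFBAA = 64426.

64426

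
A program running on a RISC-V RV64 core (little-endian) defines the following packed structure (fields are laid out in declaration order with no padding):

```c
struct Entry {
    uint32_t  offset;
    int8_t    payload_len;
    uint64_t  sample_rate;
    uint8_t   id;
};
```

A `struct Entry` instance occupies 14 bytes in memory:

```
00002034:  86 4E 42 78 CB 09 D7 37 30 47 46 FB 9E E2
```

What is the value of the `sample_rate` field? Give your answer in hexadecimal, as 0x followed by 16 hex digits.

`sample_rate` follows `offset` (4 B), `payload_len` (1 B), so it starts at offset 4 + 1 = 5 and occupies 8 bytes.
Bytes at offsets 5..12: 09 D7 37 30 47 46 FB 9E.
In little-endian order the low byte comes first in memory.
Reassemble most-significant byte first: 9E FB 46 47 30 37 D7 09 → 0x9EFB46473037D709.

0x9EFB46473037D709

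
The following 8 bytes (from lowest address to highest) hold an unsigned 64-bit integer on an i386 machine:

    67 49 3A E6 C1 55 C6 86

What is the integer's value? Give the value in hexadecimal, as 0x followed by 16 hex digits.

Little-endian: lowest address holds the least-significant byte.
Reassemble most-significant byte first: 86 C6 55 C1 E6 3A 49 67 → 0x86C655C1E63A4967.

0x86C655C1E63A4967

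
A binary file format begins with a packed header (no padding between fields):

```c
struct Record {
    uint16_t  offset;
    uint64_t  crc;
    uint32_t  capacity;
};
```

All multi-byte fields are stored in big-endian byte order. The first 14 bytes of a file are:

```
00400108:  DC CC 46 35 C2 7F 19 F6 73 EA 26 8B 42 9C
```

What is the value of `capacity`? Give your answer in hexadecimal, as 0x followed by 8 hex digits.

`capacity` follows `offset` (2 B), `crc` (8 B), so it starts at offset 2 + 8 = 10 and occupies 4 bytes.
Bytes at offsets 10..13: 26 8B 42 9C.
Big-endian: lowest address holds the most-significant byte.
The bytes are already most-significant first: 0x268B429C.

0x268B429C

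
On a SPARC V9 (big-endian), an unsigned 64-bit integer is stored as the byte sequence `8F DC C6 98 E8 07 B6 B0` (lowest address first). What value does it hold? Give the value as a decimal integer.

Big-endian: lowest address holds the most-significant byte.
The bytes are already most-significant first: 0x8FDCC698E807B6B0.
0x8FDCC698E807B6B0 = 10366378802330187440.

10366378802330187440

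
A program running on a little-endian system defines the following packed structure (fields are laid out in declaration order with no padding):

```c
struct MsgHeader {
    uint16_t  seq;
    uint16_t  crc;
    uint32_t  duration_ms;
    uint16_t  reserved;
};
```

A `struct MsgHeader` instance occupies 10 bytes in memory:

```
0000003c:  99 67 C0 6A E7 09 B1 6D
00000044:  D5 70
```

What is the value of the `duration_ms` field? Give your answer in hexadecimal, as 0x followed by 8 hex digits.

`duration_ms` follows `seq` (2 B), `crc` (2 B), so it starts at offset 2 + 2 = 4 and occupies 4 bytes.
Bytes at offsets 4..7: E7 09 B1 6D.
Little-endian: lowest address holds the least-significant byte.
Reassemble most-significant byte first: 6D B1 09 E7 → 0x6DB109E7.

0x6DB109E7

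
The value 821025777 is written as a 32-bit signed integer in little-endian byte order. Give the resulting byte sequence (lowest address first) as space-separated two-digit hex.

821025777 in hexadecimal, padded to 32 bits, is 0x30EFDBF1.
Split into bytes (most-significant first): 30 EF DB F1.
In little-endian order the low byte comes first in memory.
So at ascending addresses the bytes are F1 DB EF 30.

F1 DB EF 30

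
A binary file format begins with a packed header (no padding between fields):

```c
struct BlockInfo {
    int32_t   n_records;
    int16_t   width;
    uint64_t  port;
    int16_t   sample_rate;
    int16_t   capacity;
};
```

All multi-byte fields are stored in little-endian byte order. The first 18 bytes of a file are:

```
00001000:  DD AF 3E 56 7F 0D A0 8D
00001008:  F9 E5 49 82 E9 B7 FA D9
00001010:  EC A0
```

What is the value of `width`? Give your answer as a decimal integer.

3455

`width` follows `n_records` (4 bytes), so it starts at byte offset 4 and occupies 2 bytes.
Bytes at offsets 4..5: 7F 0D.
Little-endian: lowest address holds the least-significant byte.
Reassemble most-significant byte first: 0D 7F → 0x0D7F.
0x0D7F = 3455.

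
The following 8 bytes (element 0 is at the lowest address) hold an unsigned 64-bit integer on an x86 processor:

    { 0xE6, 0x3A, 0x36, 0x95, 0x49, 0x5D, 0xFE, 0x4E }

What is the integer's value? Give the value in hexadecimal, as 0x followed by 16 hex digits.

0x4EFE5D4995363AE6

Little-endian stores the least-significant byte at the lowest address.
Reassemble most-significant byte first: 4E FE 5D 49 95 36 3A E6 → 0x4EFE5D4995363AE6.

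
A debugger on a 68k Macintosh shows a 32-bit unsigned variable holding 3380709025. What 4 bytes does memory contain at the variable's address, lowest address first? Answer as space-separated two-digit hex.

3380709025 in hexadecimal, padded to 32 bits, is 0xC98186A1.
Split into bytes (most-significant first): C9 81 86 A1.
Big-endian stores the most-significant byte at the lowest address.
So the memory order matches the most-significant-first order: C9 81 86 A1.

C9 81 86 A1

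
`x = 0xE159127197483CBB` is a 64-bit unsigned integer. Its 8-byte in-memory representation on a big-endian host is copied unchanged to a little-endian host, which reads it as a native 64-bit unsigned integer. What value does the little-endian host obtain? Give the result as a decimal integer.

13491738398969453025

Stored big-endian, the bytes at ascending addresses are E1 59 12 71 97 48 3C BB.
Read back as little-endian, the first byte is least significant, giving 0xBB3C4897711259E1.
0xBB3C4897711259E1 = 13491738398969453025.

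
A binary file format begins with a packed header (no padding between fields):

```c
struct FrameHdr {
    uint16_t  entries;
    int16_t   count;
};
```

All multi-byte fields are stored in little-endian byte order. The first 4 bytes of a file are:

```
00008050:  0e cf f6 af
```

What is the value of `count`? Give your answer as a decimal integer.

`count` follows `entries` (2 bytes), so it starts at byte offset 2 and occupies 2 bytes.
Bytes at offsets 2..3: F6 AF.
Little-endian stores the least-significant byte at the lowest address.
Reassemble most-significant byte first: AF F6 → 0xAFF6.
Top bit is set, so as a signed 16-bit value this is 0xAFF6 − 2^16 = -20490.

-20490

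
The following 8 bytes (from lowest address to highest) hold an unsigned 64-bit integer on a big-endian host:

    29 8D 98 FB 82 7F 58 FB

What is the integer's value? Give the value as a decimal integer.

2994217533264845051

Big-endian: lowest address holds the most-significant byte.
The bytes are already most-significant first: 0x298D98FB827F58FB.
0x298D98FB827F58FB = 2994217533264845051.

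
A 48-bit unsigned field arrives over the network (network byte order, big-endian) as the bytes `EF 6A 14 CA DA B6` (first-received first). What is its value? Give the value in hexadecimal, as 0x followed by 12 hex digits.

Big-endian stores the most-significant byte at the lowest address.
The bytes are already most-significant first: 0xEF6A14CADAB6.

0xEF6A14CADAB6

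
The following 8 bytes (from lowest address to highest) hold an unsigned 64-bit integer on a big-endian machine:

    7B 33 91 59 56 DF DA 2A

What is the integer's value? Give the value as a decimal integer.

8877599103373007402

In big-endian order the high byte comes first in memory.
The bytes are already most-significant first: 0x7B33915956DFDA2A.
0x7B33915956DFDA2A = 8877599103373007402.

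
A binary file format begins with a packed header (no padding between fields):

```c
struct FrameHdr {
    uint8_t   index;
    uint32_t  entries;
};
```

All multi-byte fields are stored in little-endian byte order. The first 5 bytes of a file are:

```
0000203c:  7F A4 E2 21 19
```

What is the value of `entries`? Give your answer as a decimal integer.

`entries` follows `index` (1 byte), so it starts at byte offset 1 and occupies 4 bytes.
Bytes at offsets 1..4: A4 E2 21 19.
In little-endian order the low byte comes first in memory.
Reassemble most-significant byte first: 19 21 E2 A4 → 0x1921E2A4.
0x1921E2A4 = 421651108.

421651108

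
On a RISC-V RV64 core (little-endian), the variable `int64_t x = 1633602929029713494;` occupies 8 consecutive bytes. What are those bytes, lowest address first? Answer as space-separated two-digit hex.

56 8E DA 70 35 B9 AB 16

1633602929029713494 in hexadecimal, padded to 64 bits, is 0x16ABB93570DA8E56.
Split into bytes (most-significant first): 16 AB B9 35 70 DA 8E 56.
Little-endian stores the least-significant byte at the lowest address.
So at ascending addresses the bytes are 56 8E DA 70 35 B9 AB 16.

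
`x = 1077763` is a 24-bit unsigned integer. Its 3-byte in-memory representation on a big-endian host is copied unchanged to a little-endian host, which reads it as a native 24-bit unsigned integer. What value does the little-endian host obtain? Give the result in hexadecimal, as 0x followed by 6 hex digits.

0x037210

1077763 in 24-bit hexadecimal is 0x107203.
Stored big-endian, the bytes at ascending addresses are 10 72 03.
Read back as little-endian, the first byte is least significant, giving 0x037210.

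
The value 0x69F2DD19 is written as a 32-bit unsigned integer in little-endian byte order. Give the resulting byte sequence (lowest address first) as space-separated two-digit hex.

Split into bytes (most-significant first): 69 F2 DD 19.
In little-endian order the low byte comes first in memory.
So at ascending addresses the bytes are 19 DD F2 69.

19 DD F2 69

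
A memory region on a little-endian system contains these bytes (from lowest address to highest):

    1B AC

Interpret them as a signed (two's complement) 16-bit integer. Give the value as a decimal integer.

-21477

In little-endian order the low byte comes first in memory.
Reassemble most-significant byte first: AC 1B → 0xAC1B.
Top bit is set, so as a signed 16-bit value this is 0xAC1B − 2^16 = -21477.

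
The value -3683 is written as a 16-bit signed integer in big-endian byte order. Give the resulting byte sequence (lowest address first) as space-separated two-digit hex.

Two's complement of -3683 in 16 bits: 3683 = 0x0E63; invert → 0xF19C; add 1 → 0xF19D.
Split into bytes (most-significant first): F1 9D.
Big-endian: lowest address holds the most-significant byte.
So the memory order matches the most-significant-first order: F1 9D.

F1 9D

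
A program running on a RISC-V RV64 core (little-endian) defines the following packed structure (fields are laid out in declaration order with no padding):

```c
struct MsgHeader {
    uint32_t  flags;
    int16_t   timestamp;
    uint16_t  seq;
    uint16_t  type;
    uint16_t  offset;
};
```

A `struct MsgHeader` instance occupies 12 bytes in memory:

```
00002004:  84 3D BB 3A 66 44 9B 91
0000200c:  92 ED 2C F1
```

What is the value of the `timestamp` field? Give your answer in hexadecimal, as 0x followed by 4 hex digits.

0x4466

`timestamp` follows `flags` (4 bytes), so it starts at byte offset 4 and occupies 2 bytes.
Bytes at offsets 4..5: 66 44.
Little-endian stores the least-significant byte at the lowest address.
Reassemble most-significant byte first: 44 66 → 0x4466.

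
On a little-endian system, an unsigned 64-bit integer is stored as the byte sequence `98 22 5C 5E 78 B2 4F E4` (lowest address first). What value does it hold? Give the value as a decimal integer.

16451564193856627352

Little-endian stores the least-significant byte at the lowest address.
Reassemble most-significant byte first: E4 4F B2 78 5E 5C 22 98 → 0xE44FB2785E5C2298.
0xE44FB2785E5C2298 = 16451564193856627352.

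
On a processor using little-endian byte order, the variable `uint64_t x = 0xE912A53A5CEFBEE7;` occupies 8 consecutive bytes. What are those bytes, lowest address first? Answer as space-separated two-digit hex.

E7 BE EF 5C 3A A5 12 E9

Split into bytes (most-significant first): E9 12 A5 3A 5C EF BE E7.
In little-endian order the low byte comes first in memory.
So at ascending addresses the bytes are E7 BE EF 5C 3A A5 12 E9.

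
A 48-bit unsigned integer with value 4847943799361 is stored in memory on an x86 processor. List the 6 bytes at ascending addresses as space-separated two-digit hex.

41 D2 F7 BF 68 04

4847943799361 in hexadecimal, padded to 48 bits, is 0x0468BFF7D241.
Split into bytes (most-significant first): 04 68 BF F7 D2 41.
Little-endian stores the least-significant byte at the lowest address.
So at ascending addresses the bytes are 41 D2 F7 BF 68 04.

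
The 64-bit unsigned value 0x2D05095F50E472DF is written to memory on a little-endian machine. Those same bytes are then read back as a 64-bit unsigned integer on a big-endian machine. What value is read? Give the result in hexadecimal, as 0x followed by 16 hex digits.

0xDF72E4505F09052D

Stored little-endian, the bytes at ascending addresses are DF 72 E4 50 5F 09 05 2D.
Read back as big-endian, the last byte is least significant, giving 0xDF72E4505F09052D.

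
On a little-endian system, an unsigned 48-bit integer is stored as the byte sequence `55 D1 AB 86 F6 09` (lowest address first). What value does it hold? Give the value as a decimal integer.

In little-endian order the low byte comes first in memory.
Reassemble most-significant byte first: 09 F6 86 AB D1 55 → 0x09F686ABD155.
0x09F686ABD155 = 10954426011989.

10954426011989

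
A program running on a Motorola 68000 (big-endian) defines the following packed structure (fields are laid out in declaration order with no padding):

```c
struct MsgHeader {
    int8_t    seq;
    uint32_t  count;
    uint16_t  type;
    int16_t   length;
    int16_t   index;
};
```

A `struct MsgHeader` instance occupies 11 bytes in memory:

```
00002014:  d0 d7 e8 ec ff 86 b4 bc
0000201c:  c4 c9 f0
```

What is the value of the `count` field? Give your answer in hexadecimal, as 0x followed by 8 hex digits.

0xD7E8ECFF

`count` follows `seq` (1 byte), so it starts at byte offset 1 and occupies 4 bytes.
Bytes at offsets 1..4: D7 E8 EC FF.
Big-endian: lowest address holds the most-significant byte.
The bytes are already most-significant first: 0xD7E8ECFF.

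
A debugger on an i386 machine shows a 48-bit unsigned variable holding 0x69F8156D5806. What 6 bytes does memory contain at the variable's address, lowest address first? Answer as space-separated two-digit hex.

06 58 6D 15 F8 69

Split into bytes (most-significant first): 69 F8 15 6D 58 06.
In little-endian order the low byte comes first in memory.
So at ascending addresses the bytes are 06 58 6D 15 F8 69.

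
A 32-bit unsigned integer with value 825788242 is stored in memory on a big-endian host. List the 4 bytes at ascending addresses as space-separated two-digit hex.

825788242 in hexadecimal, padded to 32 bits, is 0x31388752.
Split into bytes (most-significant first): 31 38 87 52.
In big-endian order the high byte comes first in memory.
So the memory order matches the most-significant-first order: 31 38 87 52.

31 38 87 52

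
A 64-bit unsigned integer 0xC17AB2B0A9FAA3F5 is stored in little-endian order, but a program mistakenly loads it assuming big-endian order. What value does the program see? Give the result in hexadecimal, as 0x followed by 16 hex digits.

0xF5A3FAA9B0B27AC1

Stored little-endian, the bytes at ascending addresses are F5 A3 FA A9 B0 B2 7A C1.
Read back as big-endian, the last byte is least significant, giving 0xF5A3FAA9B0B27AC1.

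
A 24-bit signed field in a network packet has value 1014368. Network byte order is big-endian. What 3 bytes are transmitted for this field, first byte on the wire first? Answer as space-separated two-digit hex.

1014368 in hexadecimal, padded to 24 bits, is 0x0F7A60.
Split into bytes (most-significant first): 0F 7A 60.
Big-endian stores the most-significant byte at the lowest address.
So the memory order matches the most-significant-first order: 0F 7A 60.

0F 7A 60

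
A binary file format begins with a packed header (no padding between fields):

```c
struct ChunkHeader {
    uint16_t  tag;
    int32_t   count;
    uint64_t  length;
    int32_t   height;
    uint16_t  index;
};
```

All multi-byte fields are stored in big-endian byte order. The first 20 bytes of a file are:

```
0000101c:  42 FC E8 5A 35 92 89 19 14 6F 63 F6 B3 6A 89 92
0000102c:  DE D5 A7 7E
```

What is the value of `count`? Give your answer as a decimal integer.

-396741230

`count` follows `tag` (2 bytes), so it starts at byte offset 2 and occupies 4 bytes.
Bytes at offsets 2..5: E8 5A 35 92.
In big-endian order the high byte comes first in memory.
The bytes are already most-significant first: 0xE85A3592.
Top bit is set, so as a signed 32-bit value this is 0xE85A3592 − 2^32 = -396741230.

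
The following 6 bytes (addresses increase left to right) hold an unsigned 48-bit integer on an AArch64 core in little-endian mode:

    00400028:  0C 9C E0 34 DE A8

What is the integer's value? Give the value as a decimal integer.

Little-endian: lowest address holds the least-significant byte.
Reassemble most-significant byte first: A8 DE 34 E0 9C 0C → 0xA8DE34E09C0C.
0xA8DE34E09C0C = 185672323341324.

185672323341324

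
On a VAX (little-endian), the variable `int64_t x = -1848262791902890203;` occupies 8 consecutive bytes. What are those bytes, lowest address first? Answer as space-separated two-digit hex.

25 77 0E 85 C8 A6 59 E6

Two's complement of -1848262791902890203 in 64 bits: 1848262791902890203 = 0x19A659377AF188DB; invert → 0xE659A6C8850E7724; add 1 → 0xE659A6C8850E7725.
Split into bytes (most-significant first): E6 59 A6 C8 85 0E 77 25.
Little-endian stores the least-significant byte at the lowest address.
So at ascending addresses the bytes are 25 77 0E 85 C8 A6 59 E6.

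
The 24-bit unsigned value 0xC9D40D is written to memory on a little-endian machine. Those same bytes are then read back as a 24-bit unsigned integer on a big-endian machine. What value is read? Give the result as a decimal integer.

906441

Stored little-endian, the bytes at ascending addresses are 0D D4 C9.
Read back as big-endian, the last byte is least significant, giving 0x0DD4C9.
0x0DD4C9 = 906441.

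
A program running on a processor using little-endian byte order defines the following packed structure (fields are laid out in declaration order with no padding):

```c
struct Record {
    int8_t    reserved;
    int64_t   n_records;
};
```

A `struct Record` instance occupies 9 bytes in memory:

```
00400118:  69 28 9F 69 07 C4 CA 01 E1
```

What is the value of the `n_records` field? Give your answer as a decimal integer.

-2233280996912292056

`n_records` follows `reserved` (1 byte), so it starts at byte offset 1 and occupies 8 bytes.
Bytes at offsets 1..8: 28 9F 69 07 C4 CA 01 E1.
Little-endian: lowest address holds the least-significant byte.
Reassemble most-significant byte first: E1 01 CA C4 07 69 9F 28 → 0xE101CAC407699F28.
Top bit is set, so as a signed 64-bit value this is 0xE101CAC407699F28 − 2^64 = -2233280996912292056.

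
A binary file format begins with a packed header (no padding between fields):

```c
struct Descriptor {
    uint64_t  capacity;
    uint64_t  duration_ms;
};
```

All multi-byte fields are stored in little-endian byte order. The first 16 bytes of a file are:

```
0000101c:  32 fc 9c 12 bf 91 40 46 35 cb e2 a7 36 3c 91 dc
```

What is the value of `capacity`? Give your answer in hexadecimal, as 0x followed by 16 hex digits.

`capacity` is the first field, at byte offset 0, occupying 8 bytes.
Bytes at offsets 0..7: 32 FC 9C 12 BF 91 40 46.
Little-endian: lowest address holds the least-significant byte.
Reassemble most-significant byte first: 46 40 91 BF 12 9C FC 32 → 0x464091BF129CFC32.

0x464091BF129CFC32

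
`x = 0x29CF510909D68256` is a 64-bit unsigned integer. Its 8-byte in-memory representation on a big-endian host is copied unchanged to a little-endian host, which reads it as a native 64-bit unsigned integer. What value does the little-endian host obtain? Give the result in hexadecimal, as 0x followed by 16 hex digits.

Stored big-endian, the bytes at ascending addresses are 29 CF 51 09 09 D6 82 56.
Read back as little-endian, the first byte is least significant, giving 0x5682D6090951CF29.

0x5682D6090951CF29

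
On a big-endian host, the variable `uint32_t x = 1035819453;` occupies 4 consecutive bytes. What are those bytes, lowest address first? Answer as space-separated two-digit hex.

3D BD 59 BD

1035819453 in hexadecimal, padded to 32 bits, is 0x3DBD59BD.
Split into bytes (most-significant first): 3D BD 59 BD.
Big-endian stores the most-significant byte at the lowest address.
So the memory order matches the most-significant-first order: 3D BD 59 BD.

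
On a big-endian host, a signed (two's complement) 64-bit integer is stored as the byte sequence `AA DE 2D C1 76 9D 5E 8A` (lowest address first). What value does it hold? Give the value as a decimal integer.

-6134415333490073974

In big-endian order the high byte comes first in memory.
The bytes are already most-significant first: 0xAADE2DC1769D5E8A.
Top bit is set, so as a signed 64-bit value this is 0xAADE2DC1769D5E8A − 2^64 = -6134415333490073974.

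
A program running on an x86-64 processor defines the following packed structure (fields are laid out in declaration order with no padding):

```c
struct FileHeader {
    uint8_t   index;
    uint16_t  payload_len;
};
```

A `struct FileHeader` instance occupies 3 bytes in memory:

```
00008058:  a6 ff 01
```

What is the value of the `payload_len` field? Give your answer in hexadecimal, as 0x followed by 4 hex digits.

0x01FF

`payload_len` follows `index` (1 byte), so it starts at byte offset 1 and occupies 2 bytes.
Bytes at offsets 1..2: FF 01.
Little-endian: lowest address holds the least-significant byte.
Reassemble most-significant byte first: 01 FF → 0x01FF.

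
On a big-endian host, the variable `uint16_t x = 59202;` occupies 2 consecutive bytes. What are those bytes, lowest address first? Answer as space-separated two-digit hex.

E7 42

59202 in hexadecimal, padded to 16 bits, is 0xE742.
Split into bytes (most-significant first): E7 42.
Big-endian: lowest address holds the most-significant byte.
So the memory order matches the most-significant-first order: E7 42.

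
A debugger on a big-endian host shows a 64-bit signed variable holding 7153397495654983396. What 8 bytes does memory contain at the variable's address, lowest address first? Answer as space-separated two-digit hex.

63 45 F9 1F 39 AF 26 E4

7153397495654983396 in hexadecimal, padded to 64 bits, is 0x6345F91F39AF26E4.
Split into bytes (most-significant first): 63 45 F9 1F 39 AF 26 E4.
Big-endian: lowest address holds the most-significant byte.
So the memory order matches the most-significant-first order: 63 45 F9 1F 39 AF 26 E4.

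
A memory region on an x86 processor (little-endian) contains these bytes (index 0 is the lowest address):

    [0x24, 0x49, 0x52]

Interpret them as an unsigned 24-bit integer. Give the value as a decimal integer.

Little-endian stores the least-significant byte at the lowest address.
Reassemble most-significant byte first: 52 49 24 → 0x524924.
0x524924 = 5392676.

5392676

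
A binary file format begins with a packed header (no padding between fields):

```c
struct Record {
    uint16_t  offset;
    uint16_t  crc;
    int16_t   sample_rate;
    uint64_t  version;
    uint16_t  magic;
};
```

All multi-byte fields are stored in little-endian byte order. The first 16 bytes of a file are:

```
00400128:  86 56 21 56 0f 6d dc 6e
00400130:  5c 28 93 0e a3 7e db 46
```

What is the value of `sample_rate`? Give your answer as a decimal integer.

`sample_rate` follows `offset` (2 B), `crc` (2 B), so it starts at offset 2 + 2 = 4 and occupies 2 bytes.
Bytes at offsets 4..5: 0F 6D.
Little-endian: lowest address holds the least-significant byte.
Reassemble most-significant byte first: 6D 0F → 0x6D0F.
0x6D0F = 27919.

27919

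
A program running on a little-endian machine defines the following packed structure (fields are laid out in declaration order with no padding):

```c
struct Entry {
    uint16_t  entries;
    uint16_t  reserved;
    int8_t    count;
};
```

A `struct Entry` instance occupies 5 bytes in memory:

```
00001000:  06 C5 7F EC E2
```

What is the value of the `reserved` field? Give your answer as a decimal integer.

`reserved` follows `entries` (2 bytes), so it starts at byte offset 2 and occupies 2 bytes.
Bytes at offsets 2..3: 7F EC.
In little-endian order the low byte comes first in memory.
Reassemble most-significant byte first: EC 7F → 0xEC7F.
0xEC7F = 60543.

60543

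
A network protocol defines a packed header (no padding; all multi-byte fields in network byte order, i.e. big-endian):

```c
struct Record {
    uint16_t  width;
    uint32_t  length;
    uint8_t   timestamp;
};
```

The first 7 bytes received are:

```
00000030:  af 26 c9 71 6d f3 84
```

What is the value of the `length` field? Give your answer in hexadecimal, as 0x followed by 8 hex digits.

0xC9716DF3

`length` follows `width` (2 bytes), so it starts at byte offset 2 and occupies 4 bytes.
Bytes at offsets 2..5: C9 71 6D F3.
In big-endian order the high byte comes first in memory.
The bytes are already most-significant first: 0xC9716DF3.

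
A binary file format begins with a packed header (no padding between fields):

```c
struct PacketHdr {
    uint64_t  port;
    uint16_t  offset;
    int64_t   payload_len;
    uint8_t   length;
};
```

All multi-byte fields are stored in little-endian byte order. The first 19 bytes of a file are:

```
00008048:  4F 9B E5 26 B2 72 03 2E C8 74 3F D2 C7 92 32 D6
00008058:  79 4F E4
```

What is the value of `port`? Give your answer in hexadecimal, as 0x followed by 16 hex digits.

`port` is the first field, at byte offset 0, occupying 8 bytes.
Bytes at offsets 0..7: 4F 9B E5 26 B2 72 03 2E.
Little-endian: lowest address holds the least-significant byte.
Reassemble most-significant byte first: 2E 03 72 B2 26 E5 9B 4F → 0x2E0372B226E59B4F.

0x2E0372B226E59B4F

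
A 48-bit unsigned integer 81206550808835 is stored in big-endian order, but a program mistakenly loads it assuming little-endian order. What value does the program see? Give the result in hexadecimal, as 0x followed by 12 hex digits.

0x03499D5FDB49

81206550808835 in 48-bit hexadecimal is 0x49DB5F9D4903.
Stored big-endian, the bytes at ascending addresses are 49 DB 5F 9D 49 03.
Read back as little-endian, the first byte is least significant, giving 0x03499D5FDB49.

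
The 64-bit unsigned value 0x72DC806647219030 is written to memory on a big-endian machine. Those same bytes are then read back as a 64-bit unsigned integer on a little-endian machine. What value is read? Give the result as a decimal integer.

Stored big-endian, the bytes at ascending addresses are 72 DC 80 66 47 21 90 30.
Read back as little-endian, the first byte is least significant, giving 0x309021476680DC72.
0x309021476680DC72 = 3499333501012991090.

3499333501012991090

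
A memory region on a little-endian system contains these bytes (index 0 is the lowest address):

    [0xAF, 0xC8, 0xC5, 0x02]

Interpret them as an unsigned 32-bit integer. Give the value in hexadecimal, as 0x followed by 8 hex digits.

0x02C5C8AF

Little-endian: lowest address holds the least-significant byte.
Reassemble most-significant byte first: 02 C5 C8 AF → 0x02C5C8AF.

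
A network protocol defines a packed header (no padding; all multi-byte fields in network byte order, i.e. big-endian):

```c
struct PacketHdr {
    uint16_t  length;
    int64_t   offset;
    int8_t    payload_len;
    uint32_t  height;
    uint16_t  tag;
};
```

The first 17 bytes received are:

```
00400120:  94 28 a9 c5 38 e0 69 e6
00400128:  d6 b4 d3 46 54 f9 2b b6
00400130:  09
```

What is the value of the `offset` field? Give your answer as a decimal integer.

-6213497574387165516

`offset` follows `length` (2 bytes), so it starts at byte offset 2 and occupies 8 bytes.
Bytes at offsets 2..9: A9 C5 38 E0 69 E6 D6 B4.
In big-endian order the high byte comes first in memory.
The bytes are already most-significant first: 0xA9C538E069E6D6B4.
Top bit is set, so as a signed 64-bit value this is 0xA9C538E069E6D6B4 − 2^64 = -6213497574387165516.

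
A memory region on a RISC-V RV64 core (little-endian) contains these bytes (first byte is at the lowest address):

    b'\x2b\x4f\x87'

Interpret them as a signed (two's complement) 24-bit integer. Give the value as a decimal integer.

Little-endian stores the least-significant byte at the lowest address.
Reassemble most-significant byte first: 87 4F 2B → 0x874F2B.
Top bit is set, so as a signed 24-bit value this is 0x874F2B − 2^24 = -7909589.

-7909589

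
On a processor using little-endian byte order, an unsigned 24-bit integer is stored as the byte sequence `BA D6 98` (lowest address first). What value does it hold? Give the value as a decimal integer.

10016442

In little-endian order the low byte comes first in memory.
Reassemble most-significant byte first: 98 D6 BA → 0x98D6BA.
0x98D6BA = 10016442.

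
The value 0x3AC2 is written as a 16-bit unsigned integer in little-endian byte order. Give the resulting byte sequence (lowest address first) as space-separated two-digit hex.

Split into bytes (most-significant first): 3A C2.
Little-endian stores the least-significant byte at the lowest address.
So at ascending addresses the bytes are C2 3A.

C2 3A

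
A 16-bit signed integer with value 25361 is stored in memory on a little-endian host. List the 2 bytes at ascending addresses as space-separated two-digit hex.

25361 in hexadecimal, padded to 16 bits, is 0x6311.
Split into bytes (most-significant first): 63 11.
In little-endian order the low byte comes first in memory.
So at ascending addresses the bytes are 11 63.

11 63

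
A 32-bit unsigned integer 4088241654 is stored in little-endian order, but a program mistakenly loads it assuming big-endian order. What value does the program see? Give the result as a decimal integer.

4088241654 in 32-bit hexadecimal is 0xF3AD9DF6.
Stored little-endian, the bytes at ascending addresses are F6 9D AD F3.
Read back as big-endian, the last byte is least significant, giving 0xF69DADF3.
0xF69DADF3 = 4137528819.

4137528819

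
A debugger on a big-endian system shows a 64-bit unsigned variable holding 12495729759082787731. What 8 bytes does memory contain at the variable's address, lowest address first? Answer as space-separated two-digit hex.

AD 69 C0 02 BB 68 33 93

12495729759082787731 in hexadecimal, padded to 64 bits, is 0xAD69C002BB683393.
Split into bytes (most-significant first): AD 69 C0 02 BB 68 33 93.
Big-endian stores the most-significant byte at the lowest address.
So the memory order matches the most-significant-first order: AD 69 C0 02 BB 68 33 93.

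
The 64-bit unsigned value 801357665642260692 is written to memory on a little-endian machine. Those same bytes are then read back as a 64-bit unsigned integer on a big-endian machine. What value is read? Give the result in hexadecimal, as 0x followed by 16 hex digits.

0xD4A8A4168DFE1E0B

801357665642260692 in 64-bit hexadecimal is 0x0B1EFE8D16A4A8D4.
Stored little-endian, the bytes at ascending addresses are D4 A8 A4 16 8D FE 1E 0B.
Read back as big-endian, the last byte is least significant, giving 0xD4A8A4168DFE1E0B.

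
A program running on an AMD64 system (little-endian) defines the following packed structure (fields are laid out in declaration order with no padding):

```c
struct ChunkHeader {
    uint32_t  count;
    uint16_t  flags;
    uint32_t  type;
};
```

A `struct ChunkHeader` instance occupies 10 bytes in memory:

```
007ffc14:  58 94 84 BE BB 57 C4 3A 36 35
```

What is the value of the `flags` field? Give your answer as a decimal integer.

`flags` follows `count` (4 bytes), so it starts at byte offset 4 and occupies 2 bytes.
Bytes at offsets 4..5: BB 57.
Little-endian: lowest address holds the least-significant byte.
Reassemble most-significant byte first: 57 BB → 0x57BB.
0x57BB = 22459.

22459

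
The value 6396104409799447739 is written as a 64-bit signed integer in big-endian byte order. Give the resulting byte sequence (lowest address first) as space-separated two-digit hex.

58 C3 87 12 9C 67 D4 BB

6396104409799447739 in hexadecimal, padded to 64 bits, is 0x58C387129C67D4BB.
Split into bytes (most-significant first): 58 C3 87 12 9C 67 D4 BB.
Big-endian: lowest address holds the most-significant byte.
So the memory order matches the most-significant-first order: 58 C3 87 12 9C 67 D4 BB.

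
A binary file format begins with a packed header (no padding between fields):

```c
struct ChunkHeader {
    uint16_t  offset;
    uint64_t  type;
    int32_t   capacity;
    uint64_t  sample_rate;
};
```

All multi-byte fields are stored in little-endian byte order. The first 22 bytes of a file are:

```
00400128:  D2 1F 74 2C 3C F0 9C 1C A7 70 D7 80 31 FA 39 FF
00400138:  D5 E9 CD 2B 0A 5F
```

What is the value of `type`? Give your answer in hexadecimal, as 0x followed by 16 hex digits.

`type` follows `offset` (2 bytes), so it starts at byte offset 2 and occupies 8 bytes.
Bytes at offsets 2..9: 74 2C 3C F0 9C 1C A7 70.
In little-endian order the low byte comes first in memory.
Reassemble most-significant byte first: 70 A7 1C 9C F0 3C 2C 74 → 0x70A71C9CF03C2C74.

0x70A71C9CF03C2C74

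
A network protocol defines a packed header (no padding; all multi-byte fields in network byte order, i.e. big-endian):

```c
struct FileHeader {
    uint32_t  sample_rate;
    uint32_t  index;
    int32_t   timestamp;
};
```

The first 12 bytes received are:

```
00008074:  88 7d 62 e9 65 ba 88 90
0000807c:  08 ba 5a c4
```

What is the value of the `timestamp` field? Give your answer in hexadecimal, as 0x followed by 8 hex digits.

0x08BA5AC4

`timestamp` follows `sample_rate` (4 B), `index` (4 B), so it starts at offset 4 + 4 = 8 and occupies 4 bytes.
Bytes at offsets 8..11: 08 BA 5A C4.
Big-endian: lowest address holds the most-significant byte.
The bytes are already most-significant first: 0x08BA5AC4.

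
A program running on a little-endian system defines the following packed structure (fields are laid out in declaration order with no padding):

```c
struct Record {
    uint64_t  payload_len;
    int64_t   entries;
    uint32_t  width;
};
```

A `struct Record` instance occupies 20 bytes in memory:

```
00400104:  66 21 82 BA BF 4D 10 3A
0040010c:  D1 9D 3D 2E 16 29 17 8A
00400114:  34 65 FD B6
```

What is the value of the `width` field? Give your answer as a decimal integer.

`width` follows `payload_len` (8 B), `entries` (8 B), so it starts at offset 8 + 8 = 16 and occupies 4 bytes.
Bytes at offsets 16..19: 34 65 FD B6.
Little-endian stores the least-significant byte at the lowest address.
Reassemble most-significant byte first: B6 FD 65 34 → 0xB6FD6534.
0xB6FD6534 = 3070059828.

3070059828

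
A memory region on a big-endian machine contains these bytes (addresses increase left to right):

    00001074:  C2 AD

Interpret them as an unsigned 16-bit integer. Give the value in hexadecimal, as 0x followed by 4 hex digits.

In big-endian order the high byte comes first in memory.
The bytes are already most-significant first: 0xC2AD.

0xC2AD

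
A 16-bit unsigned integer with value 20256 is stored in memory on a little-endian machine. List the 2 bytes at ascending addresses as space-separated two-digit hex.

20 4F

20256 in hexadecimal, padded to 16 bits, is 0x4F20.
Split into bytes (most-significant first): 4F 20.
Little-endian: lowest address holds the least-significant byte.
So at ascending addresses the bytes are 20 4F.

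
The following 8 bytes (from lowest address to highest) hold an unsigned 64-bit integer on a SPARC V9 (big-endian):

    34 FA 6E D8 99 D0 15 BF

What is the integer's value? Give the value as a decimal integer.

3817485510722459071

Big-endian stores the most-significant byte at the lowest address.
The bytes are already most-significant first: 0x34FA6ED899D015BF.
0x34FA6ED899D015BF = 3817485510722459071.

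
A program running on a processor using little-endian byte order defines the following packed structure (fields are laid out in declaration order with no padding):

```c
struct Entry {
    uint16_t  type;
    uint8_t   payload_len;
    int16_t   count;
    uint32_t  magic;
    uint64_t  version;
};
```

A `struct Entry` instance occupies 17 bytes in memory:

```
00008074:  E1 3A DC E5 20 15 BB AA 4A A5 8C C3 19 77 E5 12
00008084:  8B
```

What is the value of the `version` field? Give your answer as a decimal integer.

10021324420548889765

`version` follows `type` (2 B), `payload_len` (1 B), `count` (2 B), `magic` (4 B), so it starts at offset 2 + 1 + 2 + 4 = 9 and occupies 8 bytes.
Bytes at offsets 9..16: A5 8C C3 19 77 E5 12 8B.
Little-endian: lowest address holds the least-significant byte.
Reassemble most-significant byte first: 8B 12 E5 77 19 C3 8C A5 → 0x8B12E57719C38CA5.
0x8B12E57719C38CA5 = 10021324420548889765.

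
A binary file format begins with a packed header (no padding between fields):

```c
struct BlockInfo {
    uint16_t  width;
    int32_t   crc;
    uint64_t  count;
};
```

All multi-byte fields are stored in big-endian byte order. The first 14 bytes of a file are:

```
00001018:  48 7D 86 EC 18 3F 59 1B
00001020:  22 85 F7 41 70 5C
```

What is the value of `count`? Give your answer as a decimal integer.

`count` follows `width` (2 B), `crc` (4 B), so it starts at offset 2 + 4 = 6 and occupies 8 bytes.
Bytes at offsets 6..13: 59 1B 22 85 F7 41 70 5C.
In big-endian order the high byte comes first in memory.
The bytes are already most-significant first: 0x591B2285F741705C.
0x591B2285F741705C = 6420763652521029724.

6420763652521029724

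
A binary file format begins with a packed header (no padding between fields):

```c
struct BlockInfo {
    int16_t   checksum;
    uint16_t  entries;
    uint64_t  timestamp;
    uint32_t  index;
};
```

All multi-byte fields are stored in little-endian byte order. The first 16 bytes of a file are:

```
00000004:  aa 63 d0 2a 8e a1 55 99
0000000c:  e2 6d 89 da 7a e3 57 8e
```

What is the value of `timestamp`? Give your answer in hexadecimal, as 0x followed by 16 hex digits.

0xDA896DE29955A18E

`timestamp` follows `checksum` (2 B), `entries` (2 B), so it starts at offset 2 + 2 = 4 and occupies 8 bytes.
Bytes at offsets 4..11: 8E A1 55 99 E2 6D 89 DA.
In little-endian order the low byte comes first in memory.
Reassemble most-significant byte first: DA 89 6D E2 99 55 A1 8E → 0xDA896DE29955A18E.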